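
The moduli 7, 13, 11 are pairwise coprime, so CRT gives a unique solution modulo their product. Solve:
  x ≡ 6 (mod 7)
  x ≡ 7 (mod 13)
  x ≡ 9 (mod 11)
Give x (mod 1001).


Moduli 7, 13, 11 are pairwise coprime; by CRT there is a unique solution modulo M = 7 · 13 · 11 = 1001.
Solve pairwise, accumulating the modulus:
  Start with x ≡ 6 (mod 7).
  Combine with x ≡ 7 (mod 13): since gcd(7, 13) = 1, we get a unique residue mod 91.
    Write x = 6 + 7·t and substitute into x ≡ 7 (mod 13): 7·t ≡ 7 − 6 = 1 (mod 13).
    The inverse of 7 mod 13 is 2 (since 7·2 = 14 = 1·13 + 1), so t ≡ 2·1 = 2 ≡ 2 (mod 13).
    Then x = 6 + 7·2 = 20, valid modulo lcm(7, 13) = 91: x ≡ 20 (mod 91).
  Combine with x ≡ 9 (mod 11): since gcd(91, 11) = 1, we get a unique residue mod 1001.
    Write x = 20 + 91·t and substitute into x ≡ 9 (mod 11): 91·t ≡ 9 − 20 = -11 (mod 11).
    Reduce coefficients mod 11: 3·t ≡ 0 (mod 11).
    The inverse of 3 mod 11 is 4 (since 3·4 = 12 = 1·11 + 1), so t ≡ 4·0 = 0 ≡ 0 (mod 11).
    Then x = 20 + 91·0 = 20, valid modulo lcm(91, 11) = 1001: x ≡ 20 (mod 1001).
Verify: 20 mod 7 = 6 ✓, 20 mod 13 = 7 ✓, 20 mod 11 = 9 ✓.

x ≡ 20 (mod 1001).


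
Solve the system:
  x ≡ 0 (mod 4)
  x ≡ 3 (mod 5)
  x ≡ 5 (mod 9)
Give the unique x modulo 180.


Moduli 4, 5, 9 are pairwise coprime; by CRT there is a unique solution modulo M = 4 · 5 · 9 = 180.
Solve pairwise, accumulating the modulus:
  Start with x ≡ 0 (mod 4).
  Combine with x ≡ 3 (mod 5): since gcd(4, 5) = 1, we get a unique residue mod 20.
    Write x = 0 + 4·t and substitute into x ≡ 3 (mod 5): 4·t ≡ 3 − 0 = 3 (mod 5).
    The inverse of 4 mod 5 is 4 (since 4·4 = 16 = 3·5 + 1), so t ≡ 4·3 = 12 ≡ 2 (mod 5).
    Then x = 0 + 4·2 = 8, valid modulo lcm(4, 5) = 20: x ≡ 8 (mod 20).
  Combine with x ≡ 5 (mod 9): since gcd(20, 9) = 1, we get a unique residue mod 180.
    Write x = 8 + 20·t and substitute into x ≡ 5 (mod 9): 20·t ≡ 5 − 8 = -3 (mod 9).
    Reduce coefficients mod 9: 2·t ≡ 6 (mod 9).
    The inverse of 2 mod 9 is 5 (since 2·5 = 10 = 1·9 + 1), so t ≡ 5·6 = 30 ≡ 3 (mod 9).
    Then x = 8 + 20·3 = 68, valid modulo lcm(20, 9) = 180: x ≡ 68 (mod 180).
Verify: 68 mod 4 = 0 ✓, 68 mod 5 = 3 ✓, 68 mod 9 = 5 ✓.

x ≡ 68 (mod 180).


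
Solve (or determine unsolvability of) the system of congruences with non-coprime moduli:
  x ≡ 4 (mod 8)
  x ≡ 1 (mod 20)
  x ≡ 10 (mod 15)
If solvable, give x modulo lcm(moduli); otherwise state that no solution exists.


Moduli 8, 20, 15 are not pairwise coprime, so CRT works modulo lcm(m_i) when all pairwise compatibility conditions hold.
Pairwise compatibility: gcd(m_i, m_j) must divide a_i - a_j for every pair.
Merge one congruence at a time:
  Start: x ≡ 4 (mod 8).
  Combine with x ≡ 1 (mod 20): gcd(8, 20) = 4, and 1 - 4 = -3 is NOT divisible by 4.
    ⇒ system is inconsistent (no integer solution).

No solution (the system is inconsistent).


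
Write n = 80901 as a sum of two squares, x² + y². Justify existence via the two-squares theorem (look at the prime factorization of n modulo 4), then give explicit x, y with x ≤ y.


Step 1: Factor n = 80901 = 3^2 · 89 · 101.
Step 2: Check the mod-4 condition on each prime factor: 3 ≡ 3 (mod 4), exponent 2 (must be even); 89 ≡ 1 (mod 4), exponent 1; 101 ≡ 1 (mod 4), exponent 1.
All primes ≡ 3 (mod 4) appear to even exponent (or don't appear), so by the two-squares theorem n IS expressible as a sum of two squares.
Step 3: Build a representation. Group n = k² · m with k = 3 and m = 89 · 101 = 8989 (a product of primes ≡ 1 (mod 4)); a representation of m scales to one of n via (k·x)² + (k·y)² = k²(x² + y²). Each prime p ≡ 1 (mod 4) is itself a sum of two squares; find a² by testing p − a² for a perfect square:
  89: 89 − 1² = 88, 89 − 2² = 85, 89 − 3² = 80, 89 − 4² = 73, 89 − 5² = 64 = 8² ⇒ 89 = 5² + 8².
  101: 101 − 1² = 100 = 10² ⇒ 101 = 1² + 10².
  Combine using the Brahmagupta–Fibonacci identity (a² + b²)(c² + d²) = (ac − bd)² + (ad + bc)² = (ac + bd)² + (ad − bc)²:
  89 · 101 = 8989: from (5² + 8²)(1² + 10²), take (5·1 − 8·10, 5·10 + 8·1) = (5 − 80, 50 + 8) = (-75, 58); dropping signs (only squares matter) gives (75, 58); check 75² + 58² = 5625 + 3364 = 8989 ✓.
  Scale by k = 3: (3·75, 3·58) = (225, 174).
Step 4: Order so x ≤ y and verify: 174² + 225² = 30276 + 50625 = 80901 = n. ✓

n = 80901 = 174² + 225² (one valid representation with x ≤ y).


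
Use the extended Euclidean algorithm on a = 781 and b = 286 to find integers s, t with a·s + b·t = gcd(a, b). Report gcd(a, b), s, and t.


Euclidean algorithm on (781, 286) — divide until remainder is 0:
  781 = 2 · 286 + 209
  286 = 1 · 209 + 77
  209 = 2 · 77 + 55
  77 = 1 · 55 + 22
  55 = 2 · 22 + 11
  22 = 2 · 11 + 0
gcd(781, 286) = 11.
Track Bezout coefficients alongside the remainders: start with r₀ = 781 = a·1 + b·0 (s = 1, t = 0) and r₁ = 286 = a·0 + b·1 (s = 0, t = 1); each new remainder r_{k+1} = r_{k-1} − q_k·r_k inherits s_{k+1} = s_{k-1} − q_k·s_k, t_{k+1} = t_{k-1} − q_k·t_k, so r_k = a·s_k + b·t_k at every step:
  q = 2: r = 209, s = 1 − 2·0 = 1, t = 0 − 2·1 = -2  (check: 781·1 + 286·(-2) = 209)
  q = 1: r = 77, s = 0 − 1·1 = -1, t = 1 − 1·(-2) = 3  (check: 781·(-1) + 286·3 = 77)
  q = 2: r = 55, s = 1 − 2·(-1) = 3, t = -2 − 2·3 = -8  (check: 781·3 + 286·(-8) = 55)
  q = 1: r = 22, s = -1 − 1·3 = -4, t = 3 − 1·(-8) = 11  (check: 781·(-4) + 286·11 = 22)
  q = 2: r = 11, s = 3 − 2·(-4) = 11, t = -8 − 2·11 = -30  (check: 781·11 + 286·(-30) = 11)
The row with r = 11 (the gcd) gives the Bezout coefficients s = 11, t = -30.
Result: 781 · (11) + 286 · (-30) = 11.

gcd(781, 286) = 11; s = 11, t = -30 (check: 781·11 + 286·(-30) = 11).


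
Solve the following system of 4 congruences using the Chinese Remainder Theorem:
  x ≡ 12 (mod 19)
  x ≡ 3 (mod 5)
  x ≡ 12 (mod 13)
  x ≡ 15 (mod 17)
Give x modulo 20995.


Product of moduli M = 19 · 5 · 13 · 17 = 20995.
Merge one congruence at a time:
  Start: x ≡ 12 (mod 19).
  Combine with x ≡ 3 (mod 5); new modulus lcm = 95.
    Write x = 12 + 19·t and substitute into x ≡ 3 (mod 5): 19·t ≡ 3 − 12 = -9 (mod 5).
    Reduce coefficients mod 5: 4·t ≡ 1 (mod 5).
    The inverse of 4 mod 5 is 4 (since 4·4 = 16 = 3·5 + 1), so t ≡ 4·1 = 4 ≡ 4 (mod 5).
    Then x = 12 + 19·4 = 88, valid modulo lcm(19, 5) = 95: x ≡ 88 (mod 95).
  Combine with x ≡ 12 (mod 13); new modulus lcm = 1235.
    Write x = 88 + 95·t and substitute into x ≡ 12 (mod 13): 95·t ≡ 12 − 88 = -76 (mod 13).
    Reduce coefficients mod 13: 4·t ≡ 2 (mod 13).
    The inverse of 4 mod 13 is 10 (since 4·10 = 40 = 3·13 + 1), so t ≡ 10·2 = 20 ≡ 7 (mod 13).
    Then x = 88 + 95·7 = 753, valid modulo lcm(95, 13) = 1235: x ≡ 753 (mod 1235).
  Combine with x ≡ 15 (mod 17); new modulus lcm = 20995.
    Write x = 753 + 1235·t and substitute into x ≡ 15 (mod 17): 1235·t ≡ 15 − 753 = -738 (mod 17).
    Reduce coefficients mod 17: 11·t ≡ 10 (mod 17).
    The inverse of 11 mod 17 is 14 (since 11·14 = 154 = 9·17 + 1), so t ≡ 14·10 = 140 ≡ 4 (mod 17).
    Then x = 753 + 1235·4 = 5693, valid modulo lcm(1235, 17) = 20995: x ≡ 5693 (mod 20995).
Verify against each original: 5693 mod 19 = 12, 5693 mod 5 = 3, 5693 mod 13 = 12, 5693 mod 17 = 15.

x ≡ 5693 (mod 20995).


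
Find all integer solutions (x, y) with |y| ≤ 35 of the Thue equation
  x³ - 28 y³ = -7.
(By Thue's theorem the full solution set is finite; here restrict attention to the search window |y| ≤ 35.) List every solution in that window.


The equation is x³ - 28y³ = -7. For fixed y, x³ = 28·y³ − 7, so a solution requires the RHS to be a perfect cube.
Strategy: iterate y from -35 to 35, compute RHS = 28·y³ − 7, and check whether it is a (positive or negative) perfect cube.
Check small values of y:
  y = 0: RHS = -7 is not a perfect cube.
  y = 1: RHS = 21 is not a perfect cube.
  y = -1: RHS = -35 is not a perfect cube.
  y = 2: RHS = 217 is not a perfect cube.
  y = -2: RHS = -231 is not a perfect cube.
  y = 3: RHS = 749 is not a perfect cube.
  y = -3: RHS = -763 is not a perfect cube.
Continuing the search up to |y| = 35 finds no solutions either.
No (x, y) in the scanned range satisfies the equation.

No integer solutions with |y| ≤ 35.


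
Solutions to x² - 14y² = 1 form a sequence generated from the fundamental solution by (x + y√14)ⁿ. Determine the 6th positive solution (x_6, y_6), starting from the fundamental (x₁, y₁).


Step 1: Find the fundamental solution (x₁, y₁) of x² - 14y² = 1.
  Expand √14 as a continued fraction. a₀ = ⌊√14⌋ = 3; iterate m_{k+1} = d_k·a_k − m_k, d_{k+1} = (14 − m_{k+1}²)/d_k, a_{k+1} = ⌊(a₀ + m_{k+1})/d_{k+1}⌋ (starting m₀ = 0, d₀ = 1), with convergents p_k = a_k·p_{k-1} + p_{k-2}, q_k = a_k·q_{k-1} + q_{k-2} (p₋₁ = 1, q₋₁ = 0):
  k = 0: a₀ = 3; p₀/q₀ = 3/1; p₀² − 14·q₀² = 9 − 14 = -5.
  k = 1: m = 3, d = 5, a = ⌊(3 + 3)/5⌋ = 1; p/q = (1·3 + 1)/(1·1 + 0) = 4/1; p² − 14·q² = 16 − 14 = 2.
  k = 2: m = 2, d = 2, a = ⌊(3 + 2)/2⌋ = 2; p/q = (2·4 + 3)/(2·1 + 1) = 11/3; p² − 14·q² = 121 − 126 = -5.
  k = 3: m = 2, d = 5, a = ⌊(3 + 2)/5⌋ = 1; p/q = (1·11 + 4)/(1·3 + 1) = 15/4; p² − 14·q² = 225 − 224 = 1.
  The first convergent with p² − 14·q² = 1 gives the fundamental solution (x₁, y₁) = (15, 4).
Step 2: Apply the recurrence (x_{n+1}, y_{n+1}) = (x₁x_n + 14y₁y_n, x₁y_n + y₁x_n) repeatedly.
  From (x_1, y_1) = (15, 4): x_2 = 15·15 + 14·4·4 = 449; y_2 = 15·4 + 4·15 = 120.
  From (x_2, y_2) = (449, 120): x_3 = 15·449 + 14·4·120 = 13455; y_3 = 15·120 + 4·449 = 3596.
  From (x_3, y_3) = (13455, 3596): x_4 = 15·13455 + 14·4·3596 = 403201; y_4 = 15·3596 + 4·13455 = 107760.
  From (x_4, y_4) = (403201, 107760): x_5 = 15·403201 + 14·4·107760 = 12082575; y_5 = 15·107760 + 4·403201 = 3229204.
  From (x_5, y_5) = (12082575, 3229204): x_6 = 15·12082575 + 14·4·3229204 = 362074049; y_6 = 15·3229204 + 4·12082575 = 96768360.
Step 3: Verify x_6² - 14·y_6² = 131097616959254401 - 131097616959254400 = 1 (should be 1). ✓

(x_1, y_1) = (15, 4); (x_6, y_6) = (362074049, 96768360).


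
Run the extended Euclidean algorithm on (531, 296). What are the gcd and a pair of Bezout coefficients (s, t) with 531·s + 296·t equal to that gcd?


Euclidean algorithm on (531, 296) — divide until remainder is 0:
  531 = 1 · 296 + 235
  296 = 1 · 235 + 61
  235 = 3 · 61 + 52
  61 = 1 · 52 + 9
  52 = 5 · 9 + 7
  9 = 1 · 7 + 2
  7 = 3 · 2 + 1
  2 = 2 · 1 + 0
gcd(531, 296) = 1.
Track Bezout coefficients alongside the remainders: start with r₀ = 531 = a·1 + b·0 (s = 1, t = 0) and r₁ = 296 = a·0 + b·1 (s = 0, t = 1); each new remainder r_{k+1} = r_{k-1} − q_k·r_k inherits s_{k+1} = s_{k-1} − q_k·s_k, t_{k+1} = t_{k-1} − q_k·t_k, so r_k = a·s_k + b·t_k at every step:
  q = 1: r = 235, s = 1 − 1·0 = 1, t = 0 − 1·1 = -1  (check: 531·1 + 296·(-1) = 235)
  q = 1: r = 61, s = 0 − 1·1 = -1, t = 1 − 1·(-1) = 2  (check: 531·(-1) + 296·2 = 61)
  q = 3: r = 52, s = 1 − 3·(-1) = 4, t = -1 − 3·2 = -7  (check: 531·4 + 296·(-7) = 52)
  q = 1: r = 9, s = -1 − 1·4 = -5, t = 2 − 1·(-7) = 9  (check: 531·(-5) + 296·9 = 9)
  q = 5: r = 7, s = 4 − 5·(-5) = 29, t = -7 − 5·9 = -52  (check: 531·29 + 296·(-52) = 7)
  q = 1: r = 2, s = -5 − 1·29 = -34, t = 9 − 1·(-52) = 61  (check: 531·(-34) + 296·61 = 2)
  q = 3: r = 1, s = 29 − 3·(-34) = 131, t = -52 − 3·61 = -235  (check: 531·131 + 296·(-235) = 1)
The row with r = 1 (the gcd) gives the Bezout coefficients s = 131, t = -235.
Result: 531 · (131) + 296 · (-235) = 1.

gcd(531, 296) = 1; s = 131, t = -235 (check: 531·131 + 296·(-235) = 1).


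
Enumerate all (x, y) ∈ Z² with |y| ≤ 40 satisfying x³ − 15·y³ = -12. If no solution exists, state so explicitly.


The equation is x³ - 15y³ = -12. For fixed y, x³ = 15·y³ − 12, so a solution requires the RHS to be a perfect cube.
Strategy: iterate y from -40 to 40, compute RHS = 15·y³ − 12, and check whether it is a (positive or negative) perfect cube.
Check small values of y:
  y = 0: RHS = -12 is not a perfect cube.
  y = 1: RHS = 3 is not a perfect cube.
  y = -1: RHS = -27 = (-3)³ ⇒ x = -3 works.
  y = 2: RHS = 108 is not a perfect cube.
  y = -2: RHS = -132 is not a perfect cube.
  y = 3: RHS = 393 is not a perfect cube.
  y = -3: RHS = -417 is not a perfect cube.
Continuing the search up to |y| = 40 finds no further solutions beyond those listed.
Collected solutions: (-3, -1).

Solutions (with |y| ≤ 40): (-3, -1).


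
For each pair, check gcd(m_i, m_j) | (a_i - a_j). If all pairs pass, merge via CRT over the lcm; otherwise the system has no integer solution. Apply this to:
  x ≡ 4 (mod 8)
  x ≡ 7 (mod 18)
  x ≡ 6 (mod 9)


Moduli 8, 18, 9 are not pairwise coprime, so CRT works modulo lcm(m_i) when all pairwise compatibility conditions hold.
Pairwise compatibility: gcd(m_i, m_j) must divide a_i - a_j for every pair.
Merge one congruence at a time:
  Start: x ≡ 4 (mod 8).
  Combine with x ≡ 7 (mod 18): gcd(8, 18) = 2, and 7 - 4 = 3 is NOT divisible by 2.
    ⇒ system is inconsistent (no integer solution).

No solution (the system is inconsistent).


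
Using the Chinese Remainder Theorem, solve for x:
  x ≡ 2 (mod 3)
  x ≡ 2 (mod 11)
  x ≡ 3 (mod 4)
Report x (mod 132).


Moduli 3, 11, 4 are pairwise coprime; by CRT there is a unique solution modulo M = 3 · 11 · 4 = 132.
Solve pairwise, accumulating the modulus:
  Start with x ≡ 2 (mod 3).
  Combine with x ≡ 2 (mod 11): since gcd(3, 11) = 1, we get a unique residue mod 33.
    Write x = 2 + 3·t and substitute into x ≡ 2 (mod 11): 3·t ≡ 2 − 2 = 0 (mod 11).
    The inverse of 3 mod 11 is 4 (since 3·4 = 12 = 1·11 + 1), so t ≡ 4·0 = 0 ≡ 0 (mod 11).
    Then x = 2 + 3·0 = 2, valid modulo lcm(3, 11) = 33: x ≡ 2 (mod 33).
  Combine with x ≡ 3 (mod 4): since gcd(33, 4) = 1, we get a unique residue mod 132.
    Write x = 2 + 33·t and substitute into x ≡ 3 (mod 4): 33·t ≡ 3 − 2 = 1 (mod 4).
    Reduce coefficients mod 4: 1·t ≡ 1 (mod 4).
    So t ≡ 1 (mod 4).
    Then x = 2 + 33·1 = 35, valid modulo lcm(33, 4) = 132: x ≡ 35 (mod 132).
Verify: 35 mod 3 = 2 ✓, 35 mod 11 = 2 ✓, 35 mod 4 = 3 ✓.

x ≡ 35 (mod 132).


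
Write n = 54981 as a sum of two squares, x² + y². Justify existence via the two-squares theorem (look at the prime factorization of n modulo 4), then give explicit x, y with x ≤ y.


Step 1: Factor n = 54981 = 3^2 · 41 · 149.
Step 2: Check the mod-4 condition on each prime factor: 3 ≡ 3 (mod 4), exponent 2 (must be even); 41 ≡ 1 (mod 4), exponent 1; 149 ≡ 1 (mod 4), exponent 1.
All primes ≡ 3 (mod 4) appear to even exponent (or don't appear), so by the two-squares theorem n IS expressible as a sum of two squares.
Step 3: Build a representation. Group n = k² · m with k = 3 and m = 41 · 149 = 6109 (a product of primes ≡ 1 (mod 4)); a representation of m scales to one of n via (k·x)² + (k·y)² = k²(x² + y²). Each prime p ≡ 1 (mod 4) is itself a sum of two squares; find a² by testing p − a² for a perfect square:
  41: 41 − 1² = 40, 41 − 2² = 37, 41 − 3² = 32, 41 − 4² = 25 = 5² ⇒ 41 = 4² + 5².
  149: 149 − 1² = 148, 149 − 2² = 145, 149 − 3² = 140, 149 − 4² = 133, 149 − 5² = 124, 149 − 6² = 113, 149 − 7² = 100 = 10² ⇒ 149 = 7² + 10².
  Combine using the Brahmagupta–Fibonacci identity (a² + b²)(c² + d²) = (ac − bd)² + (ad + bc)² = (ac + bd)² + (ad − bc)²:
  41 · 149 = 6109: from (4² + 5²)(7² + 10²), take (4·7 − 5·10, 4·10 + 5·7) = (28 − 50, 40 + 35) = (-22, 75); dropping signs (only squares matter) gives (22, 75); check 22² + 75² = 484 + 5625 = 6109 ✓.
  Scale by k = 3: (3·22, 3·75) = (66, 225).
Step 4: Order so x ≤ y and verify: 66² + 225² = 4356 + 50625 = 54981 = n. ✓

n = 54981 = 66² + 225² (one valid representation with x ≤ y).


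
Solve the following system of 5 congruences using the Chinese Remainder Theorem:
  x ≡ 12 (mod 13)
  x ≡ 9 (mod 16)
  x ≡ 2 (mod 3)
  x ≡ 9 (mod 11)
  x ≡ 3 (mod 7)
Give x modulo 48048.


Product of moduli M = 13 · 16 · 3 · 11 · 7 = 48048.
Merge one congruence at a time:
  Start: x ≡ 12 (mod 13).
  Combine with x ≡ 9 (mod 16); new modulus lcm = 208.
    Write x = 12 + 13·t and substitute into x ≡ 9 (mod 16): 13·t ≡ 9 − 12 = -3 (mod 16).
    Reduce coefficients mod 16: 13·t ≡ 13 (mod 16).
    The inverse of 13 mod 16 is 5 (since 13·5 = 65 = 4·16 + 1), so t ≡ 5·13 = 65 ≡ 1 (mod 16).
    Then x = 12 + 13·1 = 25, valid modulo lcm(13, 16) = 208: x ≡ 25 (mod 208).
  Combine with x ≡ 2 (mod 3); new modulus lcm = 624.
    Write x = 25 + 208·t and substitute into x ≡ 2 (mod 3): 208·t ≡ 2 − 25 = -23 (mod 3).
    Reduce coefficients mod 3: 1·t ≡ 1 (mod 3).
    So t ≡ 1 (mod 3).
    Then x = 25 + 208·1 = 233, valid modulo lcm(208, 3) = 624: x ≡ 233 (mod 624).
  Combine with x ≡ 9 (mod 11); new modulus lcm = 6864.
    Write x = 233 + 624·t and substitute into x ≡ 9 (mod 11): 624·t ≡ 9 − 233 = -224 (mod 11).
    Reduce coefficients mod 11: 8·t ≡ 7 (mod 11).
    The inverse of 8 mod 11 is 7 (since 8·7 = 56 = 5·11 + 1), so t ≡ 7·7 = 49 ≡ 5 (mod 11).
    Then x = 233 + 624·5 = 3353, valid modulo lcm(624, 11) = 6864: x ≡ 3353 (mod 6864).
  Combine with x ≡ 3 (mod 7); new modulus lcm = 48048.
    Write x = 3353 + 6864·t and substitute into x ≡ 3 (mod 7): 6864·t ≡ 3 − 3353 = -3350 (mod 7).
    Reduce coefficients mod 7: 4·t ≡ 3 (mod 7).
    The inverse of 4 mod 7 is 2 (since 4·2 = 8 = 1·7 + 1), so t ≡ 2·3 = 6 ≡ 6 (mod 7).
    Then x = 3353 + 6864·6 = 44537, valid modulo lcm(6864, 7) = 48048: x ≡ 44537 (mod 48048).
Verify against each original: 44537 mod 13 = 12, 44537 mod 16 = 9, 44537 mod 3 = 2, 44537 mod 11 = 9, 44537 mod 7 = 3.

x ≡ 44537 (mod 48048).


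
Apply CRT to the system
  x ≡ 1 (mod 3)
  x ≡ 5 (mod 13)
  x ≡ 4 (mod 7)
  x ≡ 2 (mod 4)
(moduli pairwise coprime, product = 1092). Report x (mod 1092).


Product of moduli M = 3 · 13 · 7 · 4 = 1092.
Merge one congruence at a time:
  Start: x ≡ 1 (mod 3).
  Combine with x ≡ 5 (mod 13); new modulus lcm = 39.
    Write x = 1 + 3·t and substitute into x ≡ 5 (mod 13): 3·t ≡ 5 − 1 = 4 (mod 13).
    The inverse of 3 mod 13 is 9 (since 3·9 = 27 = 2·13 + 1), so t ≡ 9·4 = 36 ≡ 10 (mod 13).
    Then x = 1 + 3·10 = 31, valid modulo lcm(3, 13) = 39: x ≡ 31 (mod 39).
  Combine with x ≡ 4 (mod 7); new modulus lcm = 273.
    Write x = 31 + 39·t and substitute into x ≡ 4 (mod 7): 39·t ≡ 4 − 31 = -27 (mod 7).
    Reduce coefficients mod 7: 4·t ≡ 1 (mod 7).
    The inverse of 4 mod 7 is 2 (since 4·2 = 8 = 1·7 + 1), so t ≡ 2·1 = 2 ≡ 2 (mod 7).
    Then x = 31 + 39·2 = 109, valid modulo lcm(39, 7) = 273: x ≡ 109 (mod 273).
  Combine with x ≡ 2 (mod 4); new modulus lcm = 1092.
    Write x = 109 + 273·t and substitute into x ≡ 2 (mod 4): 273·t ≡ 2 − 109 = -107 (mod 4).
    Reduce coefficients mod 4: 1·t ≡ 1 (mod 4).
    So t ≡ 1 (mod 4).
    Then x = 109 + 273·1 = 382, valid modulo lcm(273, 4) = 1092: x ≡ 382 (mod 1092).
Verify against each original: 382 mod 3 = 1, 382 mod 13 = 5, 382 mod 7 = 4, 382 mod 4 = 2.

x ≡ 382 (mod 1092).


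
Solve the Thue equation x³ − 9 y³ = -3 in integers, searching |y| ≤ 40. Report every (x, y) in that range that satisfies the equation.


The equation is x³ - 9y³ = -3. For fixed y, x³ = 9·y³ − 3, so a solution requires the RHS to be a perfect cube.
Strategy: iterate y from -40 to 40, compute RHS = 9·y³ − 3, and check whether it is a (positive or negative) perfect cube.
Check small values of y:
  y = 0: RHS = -3 is not a perfect cube.
  y = 1: RHS = 6 is not a perfect cube.
  y = -1: RHS = -12 is not a perfect cube.
  y = 2: RHS = 69 is not a perfect cube.
  y = -2: RHS = -75 is not a perfect cube.
  y = 3: RHS = 240 is not a perfect cube.
  y = -3: RHS = -246 is not a perfect cube.
Continuing the search up to |y| = 40 finds no solutions either.
No (x, y) in the scanned range satisfies the equation.

No integer solutions with |y| ≤ 40.


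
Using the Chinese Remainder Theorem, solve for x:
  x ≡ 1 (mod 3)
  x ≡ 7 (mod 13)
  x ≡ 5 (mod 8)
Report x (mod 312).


Moduli 3, 13, 8 are pairwise coprime; by CRT there is a unique solution modulo M = 3 · 13 · 8 = 312.
Solve pairwise, accumulating the modulus:
  Start with x ≡ 1 (mod 3).
  Combine with x ≡ 7 (mod 13): since gcd(3, 13) = 1, we get a unique residue mod 39.
    Write x = 1 + 3·t and substitute into x ≡ 7 (mod 13): 3·t ≡ 7 − 1 = 6 (mod 13).
    The inverse of 3 mod 13 is 9 (since 3·9 = 27 = 2·13 + 1), so t ≡ 9·6 = 54 ≡ 2 (mod 13).
    Then x = 1 + 3·2 = 7, valid modulo lcm(3, 13) = 39: x ≡ 7 (mod 39).
  Combine with x ≡ 5 (mod 8): since gcd(39, 8) = 1, we get a unique residue mod 312.
    Write x = 7 + 39·t and substitute into x ≡ 5 (mod 8): 39·t ≡ 5 − 7 = -2 (mod 8).
    Reduce coefficients mod 8: 7·t ≡ 6 (mod 8).
    The inverse of 7 mod 8 is 7 (since 7·7 = 49 = 6·8 + 1), so t ≡ 7·6 = 42 ≡ 2 (mod 8).
    Then x = 7 + 39·2 = 85, valid modulo lcm(39, 8) = 312: x ≡ 85 (mod 312).
Verify: 85 mod 3 = 1 ✓, 85 mod 13 = 7 ✓, 85 mod 8 = 5 ✓.

x ≡ 85 (mod 312).


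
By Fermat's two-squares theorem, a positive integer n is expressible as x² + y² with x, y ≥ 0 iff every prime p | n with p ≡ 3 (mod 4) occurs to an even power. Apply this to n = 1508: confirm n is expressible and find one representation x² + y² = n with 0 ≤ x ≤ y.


Step 1: Factor n = 1508 = 2^2 · 13 · 29.
Step 2: Check the mod-4 condition on each prime factor: 2 = 2 (special); 13 ≡ 1 (mod 4), exponent 1; 29 ≡ 1 (mod 4), exponent 1.
All primes ≡ 3 (mod 4) appear to even exponent (or don't appear), so by the two-squares theorem n IS expressible as a sum of two squares.
Step 3: Build a representation. Group n = k² · m with k = 2 and m = 13 · 29 = 377 (a product of primes ≡ 1 (mod 4)); a representation of m scales to one of n via (k·x)² + (k·y)² = k²(x² + y²). Each prime p ≡ 1 (mod 4) is itself a sum of two squares; find a² by testing p − a² for a perfect square:
  13: 13 − 1² = 12, 13 − 2² = 9 = 3² ⇒ 13 = 2² + 3².
  29: 29 − 1² = 28, 29 − 2² = 25 = 5² ⇒ 29 = 2² + 5².
  Combine using the Brahmagupta–Fibonacci identity (a² + b²)(c² + d²) = (ac − bd)² + (ad + bc)² = (ac + bd)² + (ad − bc)²:
  13 · 29 = 377: from (2² + 3²)(2² + 5²), take (2·2 − 3·5, 2·5 + 3·2) = (4 − 15, 10 + 6) = (-11, 16); dropping signs (only squares matter) gives (11, 16); check 11² + 16² = 121 + 256 = 377 ✓.
  Scale by k = 2: (2·11, 2·16) = (22, 32).
Step 4: Order so x ≤ y and verify: 22² + 32² = 484 + 1024 = 1508 = n. ✓

n = 1508 = 22² + 32² (one valid representation with x ≤ y).


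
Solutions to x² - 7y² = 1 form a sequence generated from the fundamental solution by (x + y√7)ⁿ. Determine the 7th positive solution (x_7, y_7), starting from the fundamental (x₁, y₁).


Step 1: Find the fundamental solution (x₁, y₁) of x² - 7y² = 1.
  Expand √7 as a continued fraction. a₀ = ⌊√7⌋ = 2; iterate m_{k+1} = d_k·a_k − m_k, d_{k+1} = (7 − m_{k+1}²)/d_k, a_{k+1} = ⌊(a₀ + m_{k+1})/d_{k+1}⌋ (starting m₀ = 0, d₀ = 1), with convergents p_k = a_k·p_{k-1} + p_{k-2}, q_k = a_k·q_{k-1} + q_{k-2} (p₋₁ = 1, q₋₁ = 0):
  k = 0: a₀ = 2; p₀/q₀ = 2/1; p₀² − 7·q₀² = 4 − 7 = -3.
  k = 1: m = 2, d = 3, a = ⌊(2 + 2)/3⌋ = 1; p/q = (1·2 + 1)/(1·1 + 0) = 3/1; p² − 7·q² = 9 − 7 = 2.
  k = 2: m = 1, d = 2, a = ⌊(2 + 1)/2⌋ = 1; p/q = (1·3 + 2)/(1·1 + 1) = 5/2; p² − 7·q² = 25 − 28 = -3.
  k = 3: m = 1, d = 3, a = ⌊(2 + 1)/3⌋ = 1; p/q = (1·5 + 3)/(1·2 + 1) = 8/3; p² − 7·q² = 64 − 63 = 1.
  The first convergent with p² − 7·q² = 1 gives the fundamental solution (x₁, y₁) = (8, 3).
Step 2: Apply the recurrence (x_{n+1}, y_{n+1}) = (x₁x_n + 7y₁y_n, x₁y_n + y₁x_n) repeatedly.
  From (x_1, y_1) = (8, 3): x_2 = 8·8 + 7·3·3 = 127; y_2 = 8·3 + 3·8 = 48.
  From (x_2, y_2) = (127, 48): x_3 = 8·127 + 7·3·48 = 2024; y_3 = 8·48 + 3·127 = 765.
  From (x_3, y_3) = (2024, 765): x_4 = 8·2024 + 7·3·765 = 32257; y_4 = 8·765 + 3·2024 = 12192.
  From (x_4, y_4) = (32257, 12192): x_5 = 8·32257 + 7·3·12192 = 514088; y_5 = 8·12192 + 3·32257 = 194307.
  From (x_5, y_5) = (514088, 194307): x_6 = 8·514088 + 7·3·194307 = 8193151; y_6 = 8·194307 + 3·514088 = 3096720.
  From (x_6, y_6) = (8193151, 3096720): x_7 = 8·8193151 + 7·3·3096720 = 130576328; y_7 = 8·3096720 + 3·8193151 = 49353213.
Step 3: Verify x_7² - 7·y_7² = 17050177433963584 - 17050177433963583 = 1 (should be 1). ✓

(x_1, y_1) = (8, 3); (x_7, y_7) = (130576328, 49353213).


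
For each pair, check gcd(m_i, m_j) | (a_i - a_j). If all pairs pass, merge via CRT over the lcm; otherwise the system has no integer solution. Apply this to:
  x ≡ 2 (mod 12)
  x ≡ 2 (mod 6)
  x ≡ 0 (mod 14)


Moduli 12, 6, 14 are not pairwise coprime, so CRT works modulo lcm(m_i) when all pairwise compatibility conditions hold.
Pairwise compatibility: gcd(m_i, m_j) must divide a_i - a_j for every pair.
Merge one congruence at a time:
  Start: x ≡ 2 (mod 12).
  Combine with x ≡ 2 (mod 6): gcd(12, 6) = 6; 2 - 2 = 0, which IS divisible by 6, so compatible.
    Write x = 2 + 12·t and substitute into x ≡ 2 (mod 6): 12·t ≡ 2 − 2 = 0 (mod 6).
    Divide the congruence (and modulus) by g = 6: 2·t ≡ 0 (mod 1).
    Modulo 1 every t works; take t = 0.
    Then x = 2 + 12·0 = 2, valid modulo lcm(12, 6) = 12: x ≡ 2 (mod 12).
  Combine with x ≡ 0 (mod 14): gcd(12, 14) = 2; 0 - 2 = -2, which IS divisible by 2, so compatible.
    Write x = 2 + 12·t and substitute into x ≡ 0 (mod 14): 12·t ≡ 0 − 2 = -2 (mod 14).
    Divide the congruence (and modulus) by g = 2: 6·t ≡ -1 (mod 7).
    Reduce coefficients mod 7: 6·t ≡ 6 (mod 7).
    The inverse of 6 mod 7 is 6 (since 6·6 = 36 = 5·7 + 1), so t ≡ 6·6 = 36 ≡ 1 (mod 7).
    Then x = 2 + 12·1 = 14, valid modulo lcm(12, 14) = 84: x ≡ 14 (mod 84).
Verify: 14 mod 12 = 2, 14 mod 6 = 2, 14 mod 14 = 0.

x ≡ 14 (mod 84).


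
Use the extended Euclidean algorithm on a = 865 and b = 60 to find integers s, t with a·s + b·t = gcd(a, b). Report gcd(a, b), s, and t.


Euclidean algorithm on (865, 60) — divide until remainder is 0:
  865 = 14 · 60 + 25
  60 = 2 · 25 + 10
  25 = 2 · 10 + 5
  10 = 2 · 5 + 0
gcd(865, 60) = 5.
Track Bezout coefficients alongside the remainders: start with r₀ = 865 = a·1 + b·0 (s = 1, t = 0) and r₁ = 60 = a·0 + b·1 (s = 0, t = 1); each new remainder r_{k+1} = r_{k-1} − q_k·r_k inherits s_{k+1} = s_{k-1} − q_k·s_k, t_{k+1} = t_{k-1} − q_k·t_k, so r_k = a·s_k + b·t_k at every step:
  q = 14: r = 25, s = 1 − 14·0 = 1, t = 0 − 14·1 = -14  (check: 865·1 + 60·(-14) = 25)
  q = 2: r = 10, s = 0 − 2·1 = -2, t = 1 − 2·(-14) = 29  (check: 865·(-2) + 60·29 = 10)
  q = 2: r = 5, s = 1 − 2·(-2) = 5, t = -14 − 2·29 = -72  (check: 865·5 + 60·(-72) = 5)
The row with r = 5 (the gcd) gives the Bezout coefficients s = 5, t = -72.
Result: 865 · (5) + 60 · (-72) = 5.

gcd(865, 60) = 5; s = 5, t = -72 (check: 865·5 + 60·(-72) = 5).


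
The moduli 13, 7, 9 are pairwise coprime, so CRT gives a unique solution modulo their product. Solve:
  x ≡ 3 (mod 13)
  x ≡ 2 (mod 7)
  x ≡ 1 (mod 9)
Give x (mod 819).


Moduli 13, 7, 9 are pairwise coprime; by CRT there is a unique solution modulo M = 13 · 7 · 9 = 819.
Solve pairwise, accumulating the modulus:
  Start with x ≡ 3 (mod 13).
  Combine with x ≡ 2 (mod 7): since gcd(13, 7) = 1, we get a unique residue mod 91.
    Write x = 3 + 13·t and substitute into x ≡ 2 (mod 7): 13·t ≡ 2 − 3 = -1 (mod 7).
    Reduce coefficients mod 7: 6·t ≡ 6 (mod 7).
    The inverse of 6 mod 7 is 6 (since 6·6 = 36 = 5·7 + 1), so t ≡ 6·6 = 36 ≡ 1 (mod 7).
    Then x = 3 + 13·1 = 16, valid modulo lcm(13, 7) = 91: x ≡ 16 (mod 91).
  Combine with x ≡ 1 (mod 9): since gcd(91, 9) = 1, we get a unique residue mod 819.
    Write x = 16 + 91·t and substitute into x ≡ 1 (mod 9): 91·t ≡ 1 − 16 = -15 (mod 9).
    Reduce coefficients mod 9: 1·t ≡ 3 (mod 9).
    So t ≡ 3 (mod 9).
    Then x = 16 + 91·3 = 289, valid modulo lcm(91, 9) = 819: x ≡ 289 (mod 819).
Verify: 289 mod 13 = 3 ✓, 289 mod 7 = 2 ✓, 289 mod 9 = 1 ✓.

x ≡ 289 (mod 819).


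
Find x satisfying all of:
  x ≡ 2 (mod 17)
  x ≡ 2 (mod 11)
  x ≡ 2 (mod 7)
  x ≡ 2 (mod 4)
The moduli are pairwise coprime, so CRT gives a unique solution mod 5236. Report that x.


Product of moduli M = 17 · 11 · 7 · 4 = 5236.
Merge one congruence at a time:
  Start: x ≡ 2 (mod 17).
  Combine with x ≡ 2 (mod 11); new modulus lcm = 187.
    Write x = 2 + 17·t and substitute into x ≡ 2 (mod 11): 17·t ≡ 2 − 2 = 0 (mod 11).
    Reduce coefficients mod 11: 6·t ≡ 0 (mod 11).
    The inverse of 6 mod 11 is 2 (since 6·2 = 12 = 1·11 + 1), so t ≡ 2·0 = 0 ≡ 0 (mod 11).
    Then x = 2 + 17·0 = 2, valid modulo lcm(17, 11) = 187: x ≡ 2 (mod 187).
  Combine with x ≡ 2 (mod 7); new modulus lcm = 1309.
    Write x = 2 + 187·t and substitute into x ≡ 2 (mod 7): 187·t ≡ 2 − 2 = 0 (mod 7).
    Reduce coefficients mod 7: 5·t ≡ 0 (mod 7).
    The inverse of 5 mod 7 is 3 (since 5·3 = 15 = 2·7 + 1), so t ≡ 3·0 = 0 ≡ 0 (mod 7).
    Then x = 2 + 187·0 = 2, valid modulo lcm(187, 7) = 1309: x ≡ 2 (mod 1309).
  Combine with x ≡ 2 (mod 4); new modulus lcm = 5236.
    Write x = 2 + 1309·t and substitute into x ≡ 2 (mod 4): 1309·t ≡ 2 − 2 = 0 (mod 4).
    Reduce coefficients mod 4: 1·t ≡ 0 (mod 4).
    So t ≡ 0 (mod 4).
    Then x = 2 + 1309·0 = 2, valid modulo lcm(1309, 4) = 5236: x ≡ 2 (mod 5236).
Verify against each original: 2 mod 17 = 2, 2 mod 11 = 2, 2 mod 7 = 2, 2 mod 4 = 2.

x ≡ 2 (mod 5236).


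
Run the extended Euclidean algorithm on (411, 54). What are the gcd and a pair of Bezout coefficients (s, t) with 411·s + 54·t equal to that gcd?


Euclidean algorithm on (411, 54) — divide until remainder is 0:
  411 = 7 · 54 + 33
  54 = 1 · 33 + 21
  33 = 1 · 21 + 12
  21 = 1 · 12 + 9
  12 = 1 · 9 + 3
  9 = 3 · 3 + 0
gcd(411, 54) = 3.
Track Bezout coefficients alongside the remainders: start with r₀ = 411 = a·1 + b·0 (s = 1, t = 0) and r₁ = 54 = a·0 + b·1 (s = 0, t = 1); each new remainder r_{k+1} = r_{k-1} − q_k·r_k inherits s_{k+1} = s_{k-1} − q_k·s_k, t_{k+1} = t_{k-1} − q_k·t_k, so r_k = a·s_k + b·t_k at every step:
  q = 7: r = 33, s = 1 − 7·0 = 1, t = 0 − 7·1 = -7  (check: 411·1 + 54·(-7) = 33)
  q = 1: r = 21, s = 0 − 1·1 = -1, t = 1 − 1·(-7) = 8  (check: 411·(-1) + 54·8 = 21)
  q = 1: r = 12, s = 1 − 1·(-1) = 2, t = -7 − 1·8 = -15  (check: 411·2 + 54·(-15) = 12)
  q = 1: r = 9, s = -1 − 1·2 = -3, t = 8 − 1·(-15) = 23  (check: 411·(-3) + 54·23 = 9)
  q = 1: r = 3, s = 2 − 1·(-3) = 5, t = -15 − 1·23 = -38  (check: 411·5 + 54·(-38) = 3)
The row with r = 3 (the gcd) gives the Bezout coefficients s = 5, t = -38.
Result: 411 · (5) + 54 · (-38) = 3.

gcd(411, 54) = 3; s = 5, t = -38 (check: 411·5 + 54·(-38) = 3).


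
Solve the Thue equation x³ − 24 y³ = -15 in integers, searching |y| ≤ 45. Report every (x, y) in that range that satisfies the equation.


The equation is x³ - 24y³ = -15. For fixed y, x³ = 24·y³ − 15, so a solution requires the RHS to be a perfect cube.
Strategy: iterate y from -45 to 45, compute RHS = 24·y³ − 15, and check whether it is a (positive or negative) perfect cube.
Check small values of y:
  y = 0: RHS = -15 is not a perfect cube.
  y = 1: RHS = 9 is not a perfect cube.
  y = -1: RHS = -39 is not a perfect cube.
  y = 2: RHS = 177 is not a perfect cube.
  y = -2: RHS = -207 is not a perfect cube.
  y = 3: RHS = 633 is not a perfect cube.
  y = -3: RHS = -663 is not a perfect cube.
Continuing the search up to |y| = 45 finds no solutions either.
No (x, y) in the scanned range satisfies the equation.

No integer solutions with |y| ≤ 45.


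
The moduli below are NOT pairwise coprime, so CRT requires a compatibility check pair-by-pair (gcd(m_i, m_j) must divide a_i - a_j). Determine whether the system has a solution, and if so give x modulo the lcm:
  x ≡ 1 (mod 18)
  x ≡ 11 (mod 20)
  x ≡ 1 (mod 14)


Moduli 18, 20, 14 are not pairwise coprime, so CRT works modulo lcm(m_i) when all pairwise compatibility conditions hold.
Pairwise compatibility: gcd(m_i, m_j) must divide a_i - a_j for every pair.
Merge one congruence at a time:
  Start: x ≡ 1 (mod 18).
  Combine with x ≡ 11 (mod 20): gcd(18, 20) = 2; 11 - 1 = 10, which IS divisible by 2, so compatible.
    Write x = 1 + 18·t and substitute into x ≡ 11 (mod 20): 18·t ≡ 11 − 1 = 10 (mod 20).
    Divide the congruence (and modulus) by g = 2: 9·t ≡ 5 (mod 10).
    The inverse of 9 mod 10 is 9 (since 9·9 = 81 = 8·10 + 1), so t ≡ 9·5 = 45 ≡ 5 (mod 10).
    Then x = 1 + 18·5 = 91, valid modulo lcm(18, 20) = 180: x ≡ 91 (mod 180).
  Combine with x ≡ 1 (mod 14): gcd(180, 14) = 2; 1 - 91 = -90, which IS divisible by 2, so compatible.
    Write x = 91 + 180·t and substitute into x ≡ 1 (mod 14): 180·t ≡ 1 − 91 = -90 (mod 14).
    Divide the congruence (and modulus) by g = 2: 90·t ≡ -45 (mod 7).
    Reduce coefficients mod 7: 6·t ≡ 4 (mod 7).
    The inverse of 6 mod 7 is 6 (since 6·6 = 36 = 5·7 + 1), so t ≡ 6·4 = 24 ≡ 3 (mod 7).
    Then x = 91 + 180·3 = 631, valid modulo lcm(180, 14) = 1260: x ≡ 631 (mod 1260).
Verify: 631 mod 18 = 1, 631 mod 20 = 11, 631 mod 14 = 1.

x ≡ 631 (mod 1260).


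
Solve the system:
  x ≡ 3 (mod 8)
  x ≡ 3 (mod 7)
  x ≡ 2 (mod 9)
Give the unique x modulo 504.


Moduli 8, 7, 9 are pairwise coprime; by CRT there is a unique solution modulo M = 8 · 7 · 9 = 504.
Solve pairwise, accumulating the modulus:
  Start with x ≡ 3 (mod 8).
  Combine with x ≡ 3 (mod 7): since gcd(8, 7) = 1, we get a unique residue mod 56.
    Write x = 3 + 8·t and substitute into x ≡ 3 (mod 7): 8·t ≡ 3 − 3 = 0 (mod 7).
    Reduce coefficients mod 7: 1·t ≡ 0 (mod 7).
    So t ≡ 0 (mod 7).
    Then x = 3 + 8·0 = 3, valid modulo lcm(8, 7) = 56: x ≡ 3 (mod 56).
  Combine with x ≡ 2 (mod 9): since gcd(56, 9) = 1, we get a unique residue mod 504.
    Write x = 3 + 56·t and substitute into x ≡ 2 (mod 9): 56·t ≡ 2 − 3 = -1 (mod 9).
    Reduce coefficients mod 9: 2·t ≡ 8 (mod 9).
    The inverse of 2 mod 9 is 5 (since 2·5 = 10 = 1·9 + 1), so t ≡ 5·8 = 40 ≡ 4 (mod 9).
    Then x = 3 + 56·4 = 227, valid modulo lcm(56, 9) = 504: x ≡ 227 (mod 504).
Verify: 227 mod 8 = 3 ✓, 227 mod 7 = 3 ✓, 227 mod 9 = 2 ✓.

x ≡ 227 (mod 504).


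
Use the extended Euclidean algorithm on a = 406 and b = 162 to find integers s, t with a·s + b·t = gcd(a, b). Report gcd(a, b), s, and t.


Euclidean algorithm on (406, 162) — divide until remainder is 0:
  406 = 2 · 162 + 82
  162 = 1 · 82 + 80
  82 = 1 · 80 + 2
  80 = 40 · 2 + 0
gcd(406, 162) = 2.
Track Bezout coefficients alongside the remainders: start with r₀ = 406 = a·1 + b·0 (s = 1, t = 0) and r₁ = 162 = a·0 + b·1 (s = 0, t = 1); each new remainder r_{k+1} = r_{k-1} − q_k·r_k inherits s_{k+1} = s_{k-1} − q_k·s_k, t_{k+1} = t_{k-1} − q_k·t_k, so r_k = a·s_k + b·t_k at every step:
  q = 2: r = 82, s = 1 − 2·0 = 1, t = 0 − 2·1 = -2  (check: 406·1 + 162·(-2) = 82)
  q = 1: r = 80, s = 0 − 1·1 = -1, t = 1 − 1·(-2) = 3  (check: 406·(-1) + 162·3 = 80)
  q = 1: r = 2, s = 1 − 1·(-1) = 2, t = -2 − 1·3 = -5  (check: 406·2 + 162·(-5) = 2)
The row with r = 2 (the gcd) gives the Bezout coefficients s = 2, t = -5.
Result: 406 · (2) + 162 · (-5) = 2.

gcd(406, 162) = 2; s = 2, t = -5 (check: 406·2 + 162·(-5) = 2).


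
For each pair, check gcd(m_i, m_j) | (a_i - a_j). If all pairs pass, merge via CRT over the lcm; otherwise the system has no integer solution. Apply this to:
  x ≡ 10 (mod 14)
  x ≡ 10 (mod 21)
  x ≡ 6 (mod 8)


Moduli 14, 21, 8 are not pairwise coprime, so CRT works modulo lcm(m_i) when all pairwise compatibility conditions hold.
Pairwise compatibility: gcd(m_i, m_j) must divide a_i - a_j for every pair.
Merge one congruence at a time:
  Start: x ≡ 10 (mod 14).
  Combine with x ≡ 10 (mod 21): gcd(14, 21) = 7; 10 - 10 = 0, which IS divisible by 7, so compatible.
    Write x = 10 + 14·t and substitute into x ≡ 10 (mod 21): 14·t ≡ 10 − 10 = 0 (mod 21).
    Divide the congruence (and modulus) by g = 7: 2·t ≡ 0 (mod 3).
    The inverse of 2 mod 3 is 2 (since 2·2 = 4 = 1·3 + 1), so t ≡ 2·0 = 0 ≡ 0 (mod 3).
    Then x = 10 + 14·0 = 10, valid modulo lcm(14, 21) = 42: x ≡ 10 (mod 42).
  Combine with x ≡ 6 (mod 8): gcd(42, 8) = 2; 6 - 10 = -4, which IS divisible by 2, so compatible.
    Write x = 10 + 42·t and substitute into x ≡ 6 (mod 8): 42·t ≡ 6 − 10 = -4 (mod 8).
    Divide the congruence (and modulus) by g = 2: 21·t ≡ -2 (mod 4).
    Reduce coefficients mod 4: 1·t ≡ 2 (mod 4).
    So t ≡ 2 (mod 4).
    Then x = 10 + 42·2 = 94, valid modulo lcm(42, 8) = 168: x ≡ 94 (mod 168).
Verify: 94 mod 14 = 10, 94 mod 21 = 10, 94 mod 8 = 6.

x ≡ 94 (mod 168).


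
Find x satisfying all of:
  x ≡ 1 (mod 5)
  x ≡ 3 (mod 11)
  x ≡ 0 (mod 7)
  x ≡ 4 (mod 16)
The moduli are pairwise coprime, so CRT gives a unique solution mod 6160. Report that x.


Product of moduli M = 5 · 11 · 7 · 16 = 6160.
Merge one congruence at a time:
  Start: x ≡ 1 (mod 5).
  Combine with x ≡ 3 (mod 11); new modulus lcm = 55.
    Write x = 1 + 5·t and substitute into x ≡ 3 (mod 11): 5·t ≡ 3 − 1 = 2 (mod 11).
    The inverse of 5 mod 11 is 9 (since 5·9 = 45 = 4·11 + 1), so t ≡ 9·2 = 18 ≡ 7 (mod 11).
    Then x = 1 + 5·7 = 36, valid modulo lcm(5, 11) = 55: x ≡ 36 (mod 55).
  Combine with x ≡ 0 (mod 7); new modulus lcm = 385.
    Write x = 36 + 55·t and substitute into x ≡ 0 (mod 7): 55·t ≡ 0 − 36 = -36 (mod 7).
    Reduce coefficients mod 7: 6·t ≡ 6 (mod 7).
    The inverse of 6 mod 7 is 6 (since 6·6 = 36 = 5·7 + 1), so t ≡ 6·6 = 36 ≡ 1 (mod 7).
    Then x = 36 + 55·1 = 91, valid modulo lcm(55, 7) = 385: x ≡ 91 (mod 385).
  Combine with x ≡ 4 (mod 16); new modulus lcm = 6160.
    Write x = 91 + 385·t and substitute into x ≡ 4 (mod 16): 385·t ≡ 4 − 91 = -87 (mod 16).
    Reduce coefficients mod 16: 1·t ≡ 9 (mod 16).
    So t ≡ 9 (mod 16).
    Then x = 91 + 385·9 = 3556, valid modulo lcm(385, 16) = 6160: x ≡ 3556 (mod 6160).
Verify against each original: 3556 mod 5 = 1, 3556 mod 11 = 3, 3556 mod 7 = 0, 3556 mod 16 = 4.

x ≡ 3556 (mod 6160).


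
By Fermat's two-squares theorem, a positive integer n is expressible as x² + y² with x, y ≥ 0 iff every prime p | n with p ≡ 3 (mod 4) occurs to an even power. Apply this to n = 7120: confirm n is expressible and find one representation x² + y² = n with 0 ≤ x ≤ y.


Step 1: Factor n = 7120 = 2^4 · 5 · 89.
Step 2: Check the mod-4 condition on each prime factor: 2 = 2 (special); 5 ≡ 1 (mod 4), exponent 1; 89 ≡ 1 (mod 4), exponent 1.
All primes ≡ 3 (mod 4) appear to even exponent (or don't appear), so by the two-squares theorem n IS expressible as a sum of two squares.
Step 3: Build a representation. Group n = k² · m with k = 4 and m = 5 · 89 = 445 (a product of primes ≡ 1 (mod 4)); a representation of m scales to one of n via (k·x)² + (k·y)² = k²(x² + y²). Each prime p ≡ 1 (mod 4) is itself a sum of two squares; find a² by testing p − a² for a perfect square:
  5: 5 − 1² = 4 = 2² ⇒ 5 = 1² + 2².
  89: 89 − 1² = 88, 89 − 2² = 85, 89 − 3² = 80, 89 − 4² = 73, 89 − 5² = 64 = 8² ⇒ 89 = 5² + 8².
  Combine using the Brahmagupta–Fibonacci identity (a² + b²)(c² + d²) = (ac − bd)² + (ad + bc)² = (ac + bd)² + (ad − bc)²:
  5 · 89 = 445: from (1² + 2²)(5² + 8²), take (1·5 − 2·8, 1·8 + 2·5) = (5 − 16, 8 + 10) = (-11, 18); dropping signs (only squares matter) gives (11, 18); check 11² + 18² = 121 + 324 = 445 ✓.
  Scale by k = 4: (4·11, 4·18) = (44, 72).
Step 4: Order so x ≤ y and verify: 44² + 72² = 1936 + 5184 = 7120 = n. ✓

n = 7120 = 44² + 72² (one valid representation with x ≤ y).
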